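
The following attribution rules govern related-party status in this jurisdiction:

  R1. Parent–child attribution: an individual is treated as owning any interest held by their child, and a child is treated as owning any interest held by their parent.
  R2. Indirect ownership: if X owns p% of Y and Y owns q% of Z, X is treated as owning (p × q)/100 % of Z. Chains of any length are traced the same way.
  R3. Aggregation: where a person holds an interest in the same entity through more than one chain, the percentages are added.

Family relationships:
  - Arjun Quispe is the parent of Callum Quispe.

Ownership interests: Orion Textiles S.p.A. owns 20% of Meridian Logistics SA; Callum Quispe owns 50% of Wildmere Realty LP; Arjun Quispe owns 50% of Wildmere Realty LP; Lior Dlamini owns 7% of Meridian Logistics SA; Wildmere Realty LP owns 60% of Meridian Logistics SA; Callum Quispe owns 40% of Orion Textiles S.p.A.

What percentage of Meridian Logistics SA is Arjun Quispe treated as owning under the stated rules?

By parent–child attribution (R1), Arjun Quispe is treated as also owning Callum Quispe's interest in Wildmere Realty LP, giving 50% + 50% = 100%.
By parent–child attribution (R1), Arjun Quispe is treated as owning Callum Quispe's 40% interest in Orion Textiles S.p.A.
Chain via Wildmere Realty LP (R2): 100% × 60% = 60% of Meridian Logistics SA.
Chain via Orion Textiles S.p.A. (R2): 40% × 20% = 8% of Meridian Logistics SA.
Aggregating (R3): 60% + 8% = 68%.

68%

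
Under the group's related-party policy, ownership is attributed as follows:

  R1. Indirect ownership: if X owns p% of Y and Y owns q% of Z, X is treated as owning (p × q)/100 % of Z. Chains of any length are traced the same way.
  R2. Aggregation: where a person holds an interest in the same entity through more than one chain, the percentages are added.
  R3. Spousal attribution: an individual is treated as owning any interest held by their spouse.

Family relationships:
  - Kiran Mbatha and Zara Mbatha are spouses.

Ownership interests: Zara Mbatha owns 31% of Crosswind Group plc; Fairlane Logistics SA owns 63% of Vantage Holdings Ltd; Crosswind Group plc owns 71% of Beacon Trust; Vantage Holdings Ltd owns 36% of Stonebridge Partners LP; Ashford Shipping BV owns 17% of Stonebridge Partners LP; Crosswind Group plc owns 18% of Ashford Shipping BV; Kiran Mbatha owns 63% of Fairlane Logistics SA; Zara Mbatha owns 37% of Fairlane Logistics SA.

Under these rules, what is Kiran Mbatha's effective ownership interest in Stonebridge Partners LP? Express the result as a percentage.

23.6286%

By spousal attribution (R3), Kiran Mbatha is treated as also owning Zara Mbatha's interest in Fairlane Logistics SA, giving 63% + 37% = 100%.
By spousal attribution (R3), Kiran Mbatha is treated as owning Zara Mbatha's 31% interest in Crosswind Group plc.
Chain via Fairlane Logistics SA → Vantage Holdings Ltd (R1): 100% × 63% × 36% = 22.68% of Stonebridge Partners LP.
Chain via Crosswind Group plc → Ashford Shipping BV (R1): 31% × 18% × 17% = 0.9486% of Stonebridge Partners LP.
Aggregating (R2): 22.68% + 0.9486% = 23.6286%.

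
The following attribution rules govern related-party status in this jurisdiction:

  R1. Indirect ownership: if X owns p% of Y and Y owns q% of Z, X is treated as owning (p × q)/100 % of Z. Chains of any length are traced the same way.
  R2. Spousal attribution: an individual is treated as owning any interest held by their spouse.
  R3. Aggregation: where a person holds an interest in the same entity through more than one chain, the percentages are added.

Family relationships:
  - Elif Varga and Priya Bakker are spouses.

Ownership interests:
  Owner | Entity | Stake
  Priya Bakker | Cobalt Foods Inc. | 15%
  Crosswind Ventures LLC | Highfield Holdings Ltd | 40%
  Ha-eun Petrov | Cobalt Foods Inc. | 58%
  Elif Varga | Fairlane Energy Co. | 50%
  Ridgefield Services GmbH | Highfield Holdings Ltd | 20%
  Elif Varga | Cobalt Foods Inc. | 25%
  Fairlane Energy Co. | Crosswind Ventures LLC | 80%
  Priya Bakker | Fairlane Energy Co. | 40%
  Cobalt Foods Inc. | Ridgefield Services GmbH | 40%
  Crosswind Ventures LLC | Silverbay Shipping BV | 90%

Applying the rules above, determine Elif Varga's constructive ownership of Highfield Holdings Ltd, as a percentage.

By spousal attribution (R2), Elif Varga is treated as also owning Priya Bakker's interest in Fairlane Energy Co, giving 50% + 40% = 90%.
By spousal attribution (R2), Elif Varga is treated as also owning Priya Bakker's interest in Cobalt Foods Inc, giving 25% + 15% = 40%.
Chain via Fairlane Energy Co. → Crosswind Ventures LLC (R1): 90% × 80% × 40% = 28.8% of Highfield Holdings Ltd.
Chain via Cobalt Foods Inc. → Ridgefield Services GmbH (R1): 40% × 40% × 20% = 3.2% of Highfield Holdings Ltd.
Aggregating (R3): 28.8% + 3.2% = 32%.

32%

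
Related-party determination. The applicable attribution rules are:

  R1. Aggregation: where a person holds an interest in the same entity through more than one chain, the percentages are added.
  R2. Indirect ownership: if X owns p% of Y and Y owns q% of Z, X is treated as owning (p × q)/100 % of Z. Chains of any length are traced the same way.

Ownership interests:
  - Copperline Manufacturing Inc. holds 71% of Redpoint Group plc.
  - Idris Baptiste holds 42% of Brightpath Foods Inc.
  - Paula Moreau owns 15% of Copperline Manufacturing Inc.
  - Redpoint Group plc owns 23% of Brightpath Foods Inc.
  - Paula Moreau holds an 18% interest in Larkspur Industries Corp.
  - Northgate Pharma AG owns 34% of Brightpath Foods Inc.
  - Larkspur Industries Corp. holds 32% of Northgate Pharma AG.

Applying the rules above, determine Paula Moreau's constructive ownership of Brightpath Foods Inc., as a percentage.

Chain via Larkspur Industries Corp. → Northgate Pharma AG (R2): 18% × 32% × 34% = 1.9584% of Brightpath Foods Inc.
Chain via Copperline Manufacturing Inc. → Redpoint Group plc (R2): 15% × 71% × 23% = 2.4495% of Brightpath Foods Inc.
Aggregating (R1): 1.9584% + 2.4495% = 4.4079%.

4.4079%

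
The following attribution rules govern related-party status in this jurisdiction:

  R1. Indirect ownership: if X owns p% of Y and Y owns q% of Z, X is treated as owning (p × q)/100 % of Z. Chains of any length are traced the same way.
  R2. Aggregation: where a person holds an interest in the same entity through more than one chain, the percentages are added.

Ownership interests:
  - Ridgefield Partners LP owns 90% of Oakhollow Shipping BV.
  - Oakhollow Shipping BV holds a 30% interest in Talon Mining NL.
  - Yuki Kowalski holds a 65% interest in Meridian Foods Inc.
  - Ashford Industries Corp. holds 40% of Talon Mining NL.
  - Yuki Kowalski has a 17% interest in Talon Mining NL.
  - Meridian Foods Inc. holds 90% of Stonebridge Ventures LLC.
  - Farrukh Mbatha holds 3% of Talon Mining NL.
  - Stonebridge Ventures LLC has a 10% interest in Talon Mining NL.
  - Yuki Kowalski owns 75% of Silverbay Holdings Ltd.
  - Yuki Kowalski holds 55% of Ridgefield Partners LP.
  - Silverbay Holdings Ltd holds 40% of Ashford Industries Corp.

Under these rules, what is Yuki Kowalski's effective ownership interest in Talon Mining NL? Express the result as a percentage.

Chain via Silverbay Holdings Ltd → Ashford Industries Corp. (R1): 75% × 40% × 40% = 12% of Talon Mining NL.
Chain via Meridian Foods Inc. → Stonebridge Ventures LLC (R1): 65% × 90% × 10% = 5.85% of Talon Mining NL.
Chain via Ridgefield Partners LP → Oakhollow Shipping BV (R1): 55% × 90% × 30% = 14.85% of Talon Mining NL.
Direct interest in Talon Mining NL: 17%.
Aggregating (R2): 12% + 5.85% + 14.85% + 17% = 49.7%.

49.7%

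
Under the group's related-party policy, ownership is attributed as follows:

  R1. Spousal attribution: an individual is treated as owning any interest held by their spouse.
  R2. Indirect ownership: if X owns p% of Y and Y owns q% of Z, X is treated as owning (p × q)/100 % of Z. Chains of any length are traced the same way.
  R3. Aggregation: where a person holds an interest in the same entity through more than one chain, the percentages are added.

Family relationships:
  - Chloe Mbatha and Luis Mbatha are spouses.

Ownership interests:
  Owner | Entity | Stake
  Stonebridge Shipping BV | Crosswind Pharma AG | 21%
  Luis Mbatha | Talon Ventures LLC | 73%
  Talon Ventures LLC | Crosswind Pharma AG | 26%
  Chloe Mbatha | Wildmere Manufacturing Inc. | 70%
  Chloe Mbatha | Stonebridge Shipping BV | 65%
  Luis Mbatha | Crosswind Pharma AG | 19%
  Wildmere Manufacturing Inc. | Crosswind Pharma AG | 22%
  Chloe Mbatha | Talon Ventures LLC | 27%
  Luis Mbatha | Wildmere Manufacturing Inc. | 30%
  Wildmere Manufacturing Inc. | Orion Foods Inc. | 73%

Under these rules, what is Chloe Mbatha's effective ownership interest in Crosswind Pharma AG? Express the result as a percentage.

By spousal attribution (R1), Chloe Mbatha is treated as also owning Luis Mbatha's interest in Wildmere Manufacturing Inc, giving 70% + 30% = 100%.
By spousal attribution (R1), Chloe Mbatha is treated as also owning Luis Mbatha's interest in Talon Ventures LLC, giving 27% + 73% = 100%.
By spousal attribution (R1), Chloe Mbatha is treated as owning Luis Mbatha's 19% interest in Crosswind Pharma AG.
Chain via Wildmere Manufacturing Inc. (R2): 100% × 22% = 22% of Crosswind Pharma AG.
Chain via Talon Ventures LLC (R2): 100% × 26% = 26% of Crosswind Pharma AG.
Chain via Stonebridge Shipping BV (R2): 65% × 21% = 13.65% of Crosswind Pharma AG.
Direct interest in Crosswind Pharma AG: 19%.
Aggregating (R3): 22% + 26% + 13.65% + 19% = 80.65%.

80.65%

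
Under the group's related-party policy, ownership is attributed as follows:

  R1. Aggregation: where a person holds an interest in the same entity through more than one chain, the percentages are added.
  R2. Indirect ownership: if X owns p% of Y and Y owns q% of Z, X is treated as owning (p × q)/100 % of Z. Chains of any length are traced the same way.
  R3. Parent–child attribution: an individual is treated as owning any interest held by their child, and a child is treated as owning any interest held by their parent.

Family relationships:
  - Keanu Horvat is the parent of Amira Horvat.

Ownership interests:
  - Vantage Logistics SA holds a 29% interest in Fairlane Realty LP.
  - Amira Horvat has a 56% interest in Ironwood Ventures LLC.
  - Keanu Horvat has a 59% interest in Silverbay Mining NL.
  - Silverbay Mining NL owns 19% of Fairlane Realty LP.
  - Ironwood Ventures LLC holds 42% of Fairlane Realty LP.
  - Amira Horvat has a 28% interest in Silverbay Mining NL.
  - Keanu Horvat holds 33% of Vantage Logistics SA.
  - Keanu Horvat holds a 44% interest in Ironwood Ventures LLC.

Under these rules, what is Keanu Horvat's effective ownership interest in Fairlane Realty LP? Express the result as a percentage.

By parent–child attribution (R3), Keanu Horvat is treated as also owning Amira Horvat's interest in Silverbay Mining NL, giving 59% + 28% = 87%.
By parent–child attribution (R3), Keanu Horvat is treated as also owning Amira Horvat's interest in Ironwood Ventures LLC, giving 44% + 56% = 100%.
Chain via Silverbay Mining NL (R2): 87% × 19% = 16.53% of Fairlane Realty LP.
Chain via Vantage Logistics SA (R2): 33% × 29% = 9.57% of Fairlane Realty LP.
Chain via Ironwood Ventures LLC (R2): 100% × 42% = 42% of Fairlane Realty LP.
Aggregating (R1): 16.53% + 9.57% + 42% = 68.1%.

68.1%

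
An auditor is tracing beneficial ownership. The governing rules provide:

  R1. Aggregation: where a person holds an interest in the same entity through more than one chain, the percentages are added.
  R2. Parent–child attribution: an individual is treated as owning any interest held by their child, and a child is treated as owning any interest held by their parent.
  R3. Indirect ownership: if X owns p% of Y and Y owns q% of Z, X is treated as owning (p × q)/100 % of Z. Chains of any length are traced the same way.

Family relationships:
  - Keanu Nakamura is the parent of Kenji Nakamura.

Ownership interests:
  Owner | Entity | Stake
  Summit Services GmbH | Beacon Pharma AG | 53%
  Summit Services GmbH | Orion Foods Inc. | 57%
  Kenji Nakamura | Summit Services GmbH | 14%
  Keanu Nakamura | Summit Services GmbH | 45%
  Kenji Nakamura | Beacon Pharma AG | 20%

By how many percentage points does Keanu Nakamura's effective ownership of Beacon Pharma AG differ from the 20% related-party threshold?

By parent–child attribution (R2), Keanu Nakamura is treated as also owning Kenji Nakamura's interest in Summit Services GmbH, giving 45% + 14% = 59%.
By parent–child attribution (R2), Keanu Nakamura is treated as owning Kenji Nakamura's 20% interest in Beacon Pharma AG.
Chain via Summit Services GmbH (R3): 59% × 53% = 31.27% of Beacon Pharma AG.
Direct interest in Beacon Pharma AG: 20%.
Aggregating (R1): 31.27% + 20% = 51.27%.
51.27% exceeds the 20% threshold by 31.27 percentage points.

31.27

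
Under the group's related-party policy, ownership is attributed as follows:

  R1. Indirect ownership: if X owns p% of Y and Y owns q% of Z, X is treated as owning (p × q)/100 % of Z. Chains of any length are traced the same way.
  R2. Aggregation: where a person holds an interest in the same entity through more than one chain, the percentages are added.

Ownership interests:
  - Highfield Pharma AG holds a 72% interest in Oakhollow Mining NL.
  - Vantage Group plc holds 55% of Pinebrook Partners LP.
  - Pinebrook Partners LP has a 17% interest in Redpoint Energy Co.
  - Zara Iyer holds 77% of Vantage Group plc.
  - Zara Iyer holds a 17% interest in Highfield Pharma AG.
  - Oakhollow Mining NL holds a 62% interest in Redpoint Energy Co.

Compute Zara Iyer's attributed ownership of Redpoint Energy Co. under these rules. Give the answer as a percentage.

Chain via Vantage Group plc → Pinebrook Partners LP (R1): 77% × 55% × 17% = 7.1995% of Redpoint Energy Co.
Chain via Highfield Pharma AG → Oakhollow Mining NL (R1): 17% × 72% × 62% = 7.5888% of Redpoint Energy Co.
Aggregating (R2): 7.1995% + 7.5888% = 14.7883%.

14.7883%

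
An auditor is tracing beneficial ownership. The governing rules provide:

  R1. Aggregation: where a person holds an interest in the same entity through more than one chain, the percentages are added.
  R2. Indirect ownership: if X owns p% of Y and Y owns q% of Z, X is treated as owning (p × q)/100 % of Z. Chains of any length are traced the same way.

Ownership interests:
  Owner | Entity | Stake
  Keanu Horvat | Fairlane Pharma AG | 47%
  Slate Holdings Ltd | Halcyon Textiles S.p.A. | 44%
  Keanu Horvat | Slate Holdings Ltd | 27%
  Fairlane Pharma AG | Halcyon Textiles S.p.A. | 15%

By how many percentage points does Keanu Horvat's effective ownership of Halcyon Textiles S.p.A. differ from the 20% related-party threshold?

1.07

Chain via Fairlane Pharma AG (R2): 47% × 15% = 7.05% of Halcyon Textiles S.p.A.
Chain via Slate Holdings Ltd (R2): 27% × 44% = 11.88% of Halcyon Textiles S.p.A.
Aggregating (R1): 7.05% + 11.88% = 18.93%.
18.93% falls short of the 20% threshold by 1.07 percentage points.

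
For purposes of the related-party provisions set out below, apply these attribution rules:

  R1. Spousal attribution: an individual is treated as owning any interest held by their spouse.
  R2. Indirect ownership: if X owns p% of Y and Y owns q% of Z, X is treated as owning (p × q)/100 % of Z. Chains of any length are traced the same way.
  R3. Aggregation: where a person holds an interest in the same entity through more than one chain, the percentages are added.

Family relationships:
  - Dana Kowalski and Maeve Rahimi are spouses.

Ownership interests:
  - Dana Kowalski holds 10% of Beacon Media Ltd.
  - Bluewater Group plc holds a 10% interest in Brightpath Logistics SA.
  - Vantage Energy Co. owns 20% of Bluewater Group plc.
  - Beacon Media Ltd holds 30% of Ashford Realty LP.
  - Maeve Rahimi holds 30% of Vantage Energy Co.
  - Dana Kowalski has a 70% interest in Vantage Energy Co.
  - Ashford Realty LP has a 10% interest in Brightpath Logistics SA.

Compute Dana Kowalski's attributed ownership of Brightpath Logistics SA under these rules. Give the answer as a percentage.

2.3%

By spousal attribution (R1), Dana Kowalski is treated as also owning Maeve Rahimi's interest in Vantage Energy Co, giving 70% + 30% = 100%.
Chain via Beacon Media Ltd → Ashford Realty LP (R2): 10% × 30% × 10% = 0.3% of Brightpath Logistics SA.
Chain via Vantage Energy Co. → Bluewater Group plc (R2): 100% × 20% × 10% = 2% of Brightpath Logistics SA.
Aggregating (R3): 0.3% + 2% = 2.3%.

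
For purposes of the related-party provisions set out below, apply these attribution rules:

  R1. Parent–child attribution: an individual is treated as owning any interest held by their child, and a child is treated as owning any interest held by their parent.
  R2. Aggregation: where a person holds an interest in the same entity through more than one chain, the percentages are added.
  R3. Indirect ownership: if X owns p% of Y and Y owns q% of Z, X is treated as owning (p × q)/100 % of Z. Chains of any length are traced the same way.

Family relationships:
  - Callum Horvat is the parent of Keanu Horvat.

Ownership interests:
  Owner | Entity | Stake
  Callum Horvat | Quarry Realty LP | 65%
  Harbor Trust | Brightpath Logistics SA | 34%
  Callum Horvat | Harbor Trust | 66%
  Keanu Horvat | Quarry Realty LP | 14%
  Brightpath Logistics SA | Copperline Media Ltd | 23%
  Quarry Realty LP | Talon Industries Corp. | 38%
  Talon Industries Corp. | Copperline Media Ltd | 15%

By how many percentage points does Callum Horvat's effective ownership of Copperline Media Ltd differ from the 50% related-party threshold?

By parent–child attribution (R1), Callum Horvat is treated as also owning Keanu Horvat's interest in Quarry Realty LP, giving 65% + 14% = 79%.
Chain via Quarry Realty LP → Talon Industries Corp. (R3): 79% × 38% × 15% = 4.503% of Copperline Media Ltd.
Chain via Harbor Trust → Brightpath Logistics SA (R3): 66% × 34% × 23% = 5.1612% of Copperline Media Ltd.
Aggregating (R2): 4.503% + 5.1612% = 9.6642%.
9.6642% falls short of the 50% threshold by 40.3358 percentage points.

40.3358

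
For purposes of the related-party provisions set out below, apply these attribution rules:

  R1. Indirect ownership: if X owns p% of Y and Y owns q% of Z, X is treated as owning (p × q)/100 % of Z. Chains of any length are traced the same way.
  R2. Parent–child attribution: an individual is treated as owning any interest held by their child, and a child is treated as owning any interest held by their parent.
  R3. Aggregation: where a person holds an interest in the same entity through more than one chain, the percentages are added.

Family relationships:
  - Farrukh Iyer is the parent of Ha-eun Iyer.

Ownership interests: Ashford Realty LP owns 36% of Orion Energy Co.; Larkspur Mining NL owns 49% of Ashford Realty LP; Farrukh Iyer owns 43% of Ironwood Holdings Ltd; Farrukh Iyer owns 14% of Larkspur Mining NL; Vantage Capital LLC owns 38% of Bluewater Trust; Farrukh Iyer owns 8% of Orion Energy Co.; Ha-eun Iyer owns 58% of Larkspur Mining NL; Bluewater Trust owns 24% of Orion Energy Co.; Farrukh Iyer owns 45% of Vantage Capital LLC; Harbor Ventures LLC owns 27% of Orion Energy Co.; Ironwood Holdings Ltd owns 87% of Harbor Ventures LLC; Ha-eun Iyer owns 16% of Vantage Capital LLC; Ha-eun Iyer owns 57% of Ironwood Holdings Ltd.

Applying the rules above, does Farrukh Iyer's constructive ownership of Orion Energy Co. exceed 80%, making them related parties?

No

By parent–child attribution (R2), Farrukh Iyer is treated as also owning Ha-eun Iyer's interest in Vantage Capital LLC, giving 45% + 16% = 61%.
By parent–child attribution (R2), Farrukh Iyer is treated as also owning Ha-eun Iyer's interest in Ironwood Holdings Ltd, giving 43% + 57% = 100%.
By parent–child attribution (R2), Farrukh Iyer is treated as also owning Ha-eun Iyer's interest in Larkspur Mining NL, giving 14% + 58% = 72%.
Chain via Vantage Capital LLC → Bluewater Trust (R1): 61% × 38% × 24% = 5.5632% of Orion Energy Co.
Chain via Ironwood Holdings Ltd → Harbor Ventures LLC (R1): 100% × 87% × 27% = 23.49% of Orion Energy Co.
Chain via Larkspur Mining NL → Ashford Realty LP (R1): 72% × 49% × 36% = 12.7008% of Orion Energy Co.
Direct interest in Orion Energy Co: 8%.
Aggregating (R3): 5.5632% + 23.49% + 12.7008% + 8% = 49.754%.
49.754% does not exceed the 80% threshold, so Farrukh is not a related party to Orion Energy Co.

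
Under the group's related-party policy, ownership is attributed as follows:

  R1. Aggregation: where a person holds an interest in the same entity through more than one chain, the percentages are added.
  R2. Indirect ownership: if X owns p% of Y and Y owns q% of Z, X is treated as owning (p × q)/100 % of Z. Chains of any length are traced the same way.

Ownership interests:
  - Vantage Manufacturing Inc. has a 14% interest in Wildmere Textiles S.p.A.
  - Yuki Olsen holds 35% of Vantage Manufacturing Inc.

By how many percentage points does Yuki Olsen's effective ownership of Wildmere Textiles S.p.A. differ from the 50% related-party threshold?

45.1

Chain via Vantage Manufacturing Inc. (R2): 35% × 14% = 4.9% of Wildmere Textiles S.p.A.
4.9% falls short of the 50% threshold by 45.1 percentage points.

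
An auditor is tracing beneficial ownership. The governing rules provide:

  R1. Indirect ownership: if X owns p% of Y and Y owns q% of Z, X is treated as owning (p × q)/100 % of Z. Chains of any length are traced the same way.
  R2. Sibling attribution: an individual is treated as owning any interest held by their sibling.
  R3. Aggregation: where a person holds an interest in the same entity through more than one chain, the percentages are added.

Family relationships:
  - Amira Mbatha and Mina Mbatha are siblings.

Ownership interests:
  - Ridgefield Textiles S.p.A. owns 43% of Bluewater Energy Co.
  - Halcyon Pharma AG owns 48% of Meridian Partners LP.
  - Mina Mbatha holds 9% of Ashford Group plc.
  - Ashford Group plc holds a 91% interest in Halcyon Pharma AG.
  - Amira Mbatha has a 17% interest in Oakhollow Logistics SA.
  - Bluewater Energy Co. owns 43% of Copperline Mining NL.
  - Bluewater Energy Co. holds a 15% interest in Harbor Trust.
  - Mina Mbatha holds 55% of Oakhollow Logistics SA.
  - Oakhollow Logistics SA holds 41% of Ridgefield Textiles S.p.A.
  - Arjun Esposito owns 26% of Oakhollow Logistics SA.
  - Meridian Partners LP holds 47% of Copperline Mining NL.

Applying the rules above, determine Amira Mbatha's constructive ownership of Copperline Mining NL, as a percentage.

7.305912%

By sibling attribution (R2), Amira Mbatha is treated as also owning Mina Mbatha's interest in Oakhollow Logistics SA, giving 17% + 55% = 72%.
By sibling attribution (R2), Amira Mbatha is treated as owning Mina Mbatha's 9% interest in Ashford Group plc.
Chain via Oakhollow Logistics SA → Ridgefield Textiles S.p.A. → Bluewater Energy Co. (R1): 72% × 41% × 43% × 43% = 5.458248% of Copperline Mining NL.
Chain via Ashford Group plc → Halcyon Pharma AG → Meridian Partners LP (R1): 9% × 91% × 48% × 47% = 1.847664% of Copperline Mining NL.
Aggregating (R3): 5.458248% + 1.847664% = 7.305912%.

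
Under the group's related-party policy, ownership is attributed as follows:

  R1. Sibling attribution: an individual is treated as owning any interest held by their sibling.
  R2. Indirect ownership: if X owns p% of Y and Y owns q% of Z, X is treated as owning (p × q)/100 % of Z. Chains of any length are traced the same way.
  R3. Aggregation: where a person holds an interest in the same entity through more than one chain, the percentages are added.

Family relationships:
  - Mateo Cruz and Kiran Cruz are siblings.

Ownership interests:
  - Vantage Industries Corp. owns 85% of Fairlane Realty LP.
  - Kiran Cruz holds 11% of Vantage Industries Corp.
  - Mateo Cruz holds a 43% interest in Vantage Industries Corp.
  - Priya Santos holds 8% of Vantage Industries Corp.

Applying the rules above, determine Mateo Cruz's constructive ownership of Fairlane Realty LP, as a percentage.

45.9%

By sibling attribution (R1), Mateo Cruz is treated as also owning Kiran Cruz's interest in Vantage Industries Corp, giving 43% + 11% = 54%.
Chain via Vantage Industries Corp. (R2): 54% × 85% = 45.9% of Fairlane Realty LP.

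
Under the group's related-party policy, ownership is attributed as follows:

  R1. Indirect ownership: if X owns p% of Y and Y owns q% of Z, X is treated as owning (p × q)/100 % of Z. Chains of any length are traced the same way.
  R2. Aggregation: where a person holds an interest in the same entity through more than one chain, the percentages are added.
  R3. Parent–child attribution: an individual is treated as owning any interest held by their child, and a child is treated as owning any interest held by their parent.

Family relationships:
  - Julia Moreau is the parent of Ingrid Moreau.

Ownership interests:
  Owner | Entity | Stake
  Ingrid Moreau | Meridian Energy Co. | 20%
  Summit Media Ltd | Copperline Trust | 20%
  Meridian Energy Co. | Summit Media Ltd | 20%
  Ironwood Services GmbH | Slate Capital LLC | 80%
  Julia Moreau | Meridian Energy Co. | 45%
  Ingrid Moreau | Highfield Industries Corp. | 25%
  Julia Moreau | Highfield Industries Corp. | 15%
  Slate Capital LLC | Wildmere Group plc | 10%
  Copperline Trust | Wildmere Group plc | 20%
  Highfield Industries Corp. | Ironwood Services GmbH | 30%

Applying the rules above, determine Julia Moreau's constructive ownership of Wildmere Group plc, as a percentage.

By parent–child attribution (R3), Julia Moreau is treated as also owning Ingrid Moreau's interest in Meridian Energy Co, giving 45% + 20% = 65%.
By parent–child attribution (R3), Julia Moreau is treated as also owning Ingrid Moreau's interest in Highfield Industries Corp, giving 15% + 25% = 40%.
Chain via Meridian Energy Co. → Summit Media Ltd → Copperline Trust (R1): 65% × 20% × 20% × 20% = 0.52% of Wildmere Group plc.
Chain via Highfield Industries Corp. → Ironwood Services GmbH → Slate Capital LLC (R1): 40% × 30% × 80% × 10% = 0.96% of Wildmere Group plc.
Aggregating (R2): 0.52% + 0.96% = 1.48%.

1.48%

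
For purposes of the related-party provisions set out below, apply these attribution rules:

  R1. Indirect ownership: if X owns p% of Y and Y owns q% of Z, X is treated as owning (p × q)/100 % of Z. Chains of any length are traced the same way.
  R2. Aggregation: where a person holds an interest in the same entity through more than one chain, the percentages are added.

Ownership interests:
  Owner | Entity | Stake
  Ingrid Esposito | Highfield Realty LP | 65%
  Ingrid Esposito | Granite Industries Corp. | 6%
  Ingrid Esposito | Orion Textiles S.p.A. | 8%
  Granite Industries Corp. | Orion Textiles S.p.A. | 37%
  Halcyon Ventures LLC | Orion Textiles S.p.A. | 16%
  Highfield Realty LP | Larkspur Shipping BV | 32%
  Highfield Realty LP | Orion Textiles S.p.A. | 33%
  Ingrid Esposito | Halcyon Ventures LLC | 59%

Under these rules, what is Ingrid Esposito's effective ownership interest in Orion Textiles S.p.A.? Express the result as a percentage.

41.11%

Chain via Halcyon Ventures LLC (R1): 59% × 16% = 9.44% of Orion Textiles S.p.A.
Chain via Granite Industries Corp. (R1): 6% × 37% = 2.22% of Orion Textiles S.p.A.
Chain via Highfield Realty LP (R1): 65% × 33% = 21.45% of Orion Textiles S.p.A.
Direct interest in Orion Textiles S.p.A: 8%.
Aggregating (R2): 9.44% + 2.22% + 21.45% + 8% = 41.11%.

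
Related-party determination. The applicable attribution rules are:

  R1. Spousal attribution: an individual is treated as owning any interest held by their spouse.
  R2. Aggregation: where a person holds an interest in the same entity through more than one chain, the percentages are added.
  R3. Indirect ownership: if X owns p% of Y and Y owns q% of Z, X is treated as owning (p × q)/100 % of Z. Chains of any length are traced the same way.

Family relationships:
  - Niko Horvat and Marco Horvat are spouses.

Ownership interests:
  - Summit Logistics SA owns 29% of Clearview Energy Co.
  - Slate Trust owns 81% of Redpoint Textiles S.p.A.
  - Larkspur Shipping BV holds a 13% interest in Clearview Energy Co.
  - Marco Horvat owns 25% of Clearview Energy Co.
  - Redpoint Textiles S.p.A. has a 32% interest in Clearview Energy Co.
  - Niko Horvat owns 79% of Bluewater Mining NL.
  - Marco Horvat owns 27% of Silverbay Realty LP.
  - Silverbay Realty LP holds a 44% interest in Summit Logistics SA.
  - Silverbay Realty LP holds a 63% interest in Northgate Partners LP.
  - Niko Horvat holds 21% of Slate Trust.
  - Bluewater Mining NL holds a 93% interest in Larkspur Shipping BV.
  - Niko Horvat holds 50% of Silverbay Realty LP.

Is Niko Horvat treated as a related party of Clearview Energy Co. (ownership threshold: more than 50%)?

By spousal attribution (R1), Niko Horvat is treated as also owning Marco Horvat's interest in Silverbay Realty LP, giving 50% + 27% = 77%.
By spousal attribution (R1), Niko Horvat is treated as owning Marco Horvat's 25% interest in Clearview Energy Co.
Chain via Bluewater Mining NL → Larkspur Shipping BV (R3): 79% × 93% × 13% = 9.5511% of Clearview Energy Co.
Chain via Slate Trust → Redpoint Textiles S.p.A. (R3): 21% × 81% × 32% = 5.4432% of Clearview Energy Co.
Chain via Silverbay Realty LP → Summit Logistics SA (R3): 77% × 44% × 29% = 9.8252% of Clearview Energy Co.
Direct interest in Clearview Energy Co: 25%.
Aggregating (R2): 9.5511% + 5.4432% + 9.8252% + 25% = 49.8195%.
49.8195% does not exceed the 50% threshold, so Niko is not a related party to Clearview Energy Co.

No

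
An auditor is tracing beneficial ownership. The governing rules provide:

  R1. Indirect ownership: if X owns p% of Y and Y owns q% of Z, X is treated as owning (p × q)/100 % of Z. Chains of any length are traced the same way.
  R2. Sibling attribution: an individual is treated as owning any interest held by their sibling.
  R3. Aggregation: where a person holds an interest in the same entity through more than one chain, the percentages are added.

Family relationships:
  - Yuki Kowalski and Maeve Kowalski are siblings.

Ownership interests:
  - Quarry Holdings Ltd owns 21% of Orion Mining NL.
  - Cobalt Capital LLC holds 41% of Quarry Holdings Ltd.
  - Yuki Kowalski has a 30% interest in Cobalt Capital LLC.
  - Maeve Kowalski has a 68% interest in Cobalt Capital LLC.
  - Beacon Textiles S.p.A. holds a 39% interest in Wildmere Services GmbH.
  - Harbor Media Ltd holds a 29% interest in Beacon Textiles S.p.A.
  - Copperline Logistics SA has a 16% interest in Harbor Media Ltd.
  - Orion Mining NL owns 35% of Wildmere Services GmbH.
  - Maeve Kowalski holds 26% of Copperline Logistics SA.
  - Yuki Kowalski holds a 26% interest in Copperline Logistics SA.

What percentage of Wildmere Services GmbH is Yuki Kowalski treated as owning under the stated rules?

3.894222%

By sibling attribution (R2), Yuki Kowalski is treated as also owning Maeve Kowalski's interest in Copperline Logistics SA, giving 26% + 26% = 52%.
By sibling attribution (R2), Yuki Kowalski is treated as also owning Maeve Kowalski's interest in Cobalt Capital LLC, giving 30% + 68% = 98%.
Chain via Copperline Logistics SA → Harbor Media Ltd → Beacon Textiles S.p.A. (R1): 52% × 16% × 29% × 39% = 0.940992% of Wildmere Services GmbH.
Chain via Cobalt Capital LLC → Quarry Holdings Ltd → Orion Mining NL (R1): 98% × 41% × 21% × 35% = 2.95323% of Wildmere Services GmbH.
Aggregating (R3): 0.940992% + 2.95323% = 3.894222%.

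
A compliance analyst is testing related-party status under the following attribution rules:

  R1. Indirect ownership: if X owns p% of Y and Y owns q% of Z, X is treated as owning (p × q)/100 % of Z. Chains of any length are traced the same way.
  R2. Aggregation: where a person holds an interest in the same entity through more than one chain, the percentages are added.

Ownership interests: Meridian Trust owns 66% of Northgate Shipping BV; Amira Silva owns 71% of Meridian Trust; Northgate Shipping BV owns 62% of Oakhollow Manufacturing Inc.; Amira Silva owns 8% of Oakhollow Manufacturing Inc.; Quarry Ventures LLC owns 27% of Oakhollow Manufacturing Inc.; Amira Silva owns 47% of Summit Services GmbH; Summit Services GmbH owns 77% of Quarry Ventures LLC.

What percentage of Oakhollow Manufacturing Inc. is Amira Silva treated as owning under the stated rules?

Chain via Meridian Trust → Northgate Shipping BV (R1): 71% × 66% × 62% = 29.0532% of Oakhollow Manufacturing Inc.
Chain via Summit Services GmbH → Quarry Ventures LLC (R1): 47% × 77% × 27% = 9.7713% of Oakhollow Manufacturing Inc.
Direct interest in Oakhollow Manufacturing Inc: 8%.
Aggregating (R2): 29.0532% + 9.7713% + 8% = 46.8245%.

46.8245%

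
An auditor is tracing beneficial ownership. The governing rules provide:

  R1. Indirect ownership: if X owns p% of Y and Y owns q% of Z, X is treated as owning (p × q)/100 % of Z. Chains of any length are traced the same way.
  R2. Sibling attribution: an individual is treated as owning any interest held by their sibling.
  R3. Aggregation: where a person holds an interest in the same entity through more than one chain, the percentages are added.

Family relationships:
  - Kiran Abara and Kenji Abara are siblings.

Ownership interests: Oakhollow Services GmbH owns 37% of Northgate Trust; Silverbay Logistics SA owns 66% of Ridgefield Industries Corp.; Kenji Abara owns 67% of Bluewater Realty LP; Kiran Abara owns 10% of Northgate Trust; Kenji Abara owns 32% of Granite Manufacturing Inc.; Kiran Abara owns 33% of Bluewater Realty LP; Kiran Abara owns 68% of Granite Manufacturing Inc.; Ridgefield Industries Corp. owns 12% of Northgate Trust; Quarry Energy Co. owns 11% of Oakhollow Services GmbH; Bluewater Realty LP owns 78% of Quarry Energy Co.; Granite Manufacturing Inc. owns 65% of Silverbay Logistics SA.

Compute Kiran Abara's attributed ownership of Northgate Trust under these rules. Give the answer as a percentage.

18.3226%

By sibling attribution (R2), Kiran Abara is treated as also owning Kenji Abara's interest in Bluewater Realty LP, giving 33% + 67% = 100%.
By sibling attribution (R2), Kiran Abara is treated as also owning Kenji Abara's interest in Granite Manufacturing Inc, giving 68% + 32% = 100%.
Chain via Bluewater Realty LP → Quarry Energy Co. → Oakhollow Services GmbH (R1): 100% × 78% × 11% × 37% = 3.1746% of Northgate Trust.
Chain via Granite Manufacturing Inc. → Silverbay Logistics SA → Ridgefield Industries Corp. (R1): 100% × 65% × 66% × 12% = 5.148% of Northgate Trust.
Direct interest in Northgate Trust: 10%.
Aggregating (R3): 3.1746% + 5.148% + 10% = 18.3226%.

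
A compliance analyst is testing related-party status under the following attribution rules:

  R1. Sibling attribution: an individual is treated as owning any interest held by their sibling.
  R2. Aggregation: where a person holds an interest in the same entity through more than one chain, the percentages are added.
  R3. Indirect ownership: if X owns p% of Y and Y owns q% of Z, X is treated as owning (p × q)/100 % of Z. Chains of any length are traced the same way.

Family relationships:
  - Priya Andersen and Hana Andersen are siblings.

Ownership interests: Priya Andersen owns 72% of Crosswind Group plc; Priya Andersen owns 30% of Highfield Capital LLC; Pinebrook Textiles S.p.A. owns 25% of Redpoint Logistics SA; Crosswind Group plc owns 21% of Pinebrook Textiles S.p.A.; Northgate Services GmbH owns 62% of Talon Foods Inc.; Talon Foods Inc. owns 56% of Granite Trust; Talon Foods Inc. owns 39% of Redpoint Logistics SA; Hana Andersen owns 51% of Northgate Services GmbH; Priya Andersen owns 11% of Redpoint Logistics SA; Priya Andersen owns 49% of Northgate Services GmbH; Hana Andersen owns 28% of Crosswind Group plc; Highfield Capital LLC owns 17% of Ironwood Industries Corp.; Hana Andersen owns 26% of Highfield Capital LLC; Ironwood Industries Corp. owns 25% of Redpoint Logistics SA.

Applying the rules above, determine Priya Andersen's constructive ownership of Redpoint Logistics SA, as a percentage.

42.81%

By sibling attribution (R1), Priya Andersen is treated as also owning Hana Andersen's interest in Highfield Capital LLC, giving 30% + 26% = 56%.
By sibling attribution (R1), Priya Andersen is treated as also owning Hana Andersen's interest in Crosswind Group plc, giving 72% + 28% = 100%.
By sibling attribution (R1), Priya Andersen is treated as also owning Hana Andersen's interest in Northgate Services GmbH, giving 49% + 51% = 100%.
Chain via Highfield Capital LLC → Ironwood Industries Corp. (R3): 56% × 17% × 25% = 2.38% of Redpoint Logistics SA.
Chain via Crosswind Group plc → Pinebrook Textiles S.p.A. (R3): 100% × 21% × 25% = 5.25% of Redpoint Logistics SA.
Chain via Northgate Services GmbH → Talon Foods Inc. (R3): 100% × 62% × 39% = 24.18% of Redpoint Logistics SA.
Direct interest in Redpoint Logistics SA: 11%.
Aggregating (R2): 2.38% + 5.25% + 24.18% + 11% = 42.81%.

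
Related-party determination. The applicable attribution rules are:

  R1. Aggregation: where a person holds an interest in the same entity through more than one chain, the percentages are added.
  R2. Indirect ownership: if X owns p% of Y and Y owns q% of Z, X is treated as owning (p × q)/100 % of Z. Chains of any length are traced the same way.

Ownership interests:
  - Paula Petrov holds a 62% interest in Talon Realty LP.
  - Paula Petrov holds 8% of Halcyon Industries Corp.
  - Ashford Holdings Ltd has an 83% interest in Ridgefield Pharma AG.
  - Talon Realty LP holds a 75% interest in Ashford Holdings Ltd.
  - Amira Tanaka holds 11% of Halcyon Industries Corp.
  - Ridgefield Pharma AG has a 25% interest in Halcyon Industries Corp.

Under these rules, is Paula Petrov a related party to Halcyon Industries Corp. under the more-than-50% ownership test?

No

Chain via Talon Realty LP → Ashford Holdings Ltd → Ridgefield Pharma AG (R2): 62% × 75% × 83% × 25% = 9.64875% of Halcyon Industries Corp.
Direct interest in Halcyon Industries Corp: 8%.
Aggregating (R1): 9.64875% + 8% = 17.64875%.
17.64875% does not exceed the 50% threshold, so Paula is not a related party to Halcyon Industries Corp.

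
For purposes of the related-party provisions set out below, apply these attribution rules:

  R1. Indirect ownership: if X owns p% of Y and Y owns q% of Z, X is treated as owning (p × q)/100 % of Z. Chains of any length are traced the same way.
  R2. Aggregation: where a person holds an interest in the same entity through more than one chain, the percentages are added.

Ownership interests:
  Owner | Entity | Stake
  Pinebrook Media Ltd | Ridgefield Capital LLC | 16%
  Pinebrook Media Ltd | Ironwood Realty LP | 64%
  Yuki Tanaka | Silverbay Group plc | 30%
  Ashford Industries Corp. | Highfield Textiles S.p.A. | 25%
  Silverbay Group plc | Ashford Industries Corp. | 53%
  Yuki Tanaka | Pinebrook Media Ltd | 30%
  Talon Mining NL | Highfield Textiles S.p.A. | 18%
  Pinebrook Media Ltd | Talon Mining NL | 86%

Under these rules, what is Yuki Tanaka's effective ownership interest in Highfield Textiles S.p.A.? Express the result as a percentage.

8.619%

Chain via Silverbay Group plc → Ashford Industries Corp. (R1): 30% × 53% × 25% = 3.975% of Highfield Textiles S.p.A.
Chain via Pinebrook Media Ltd → Talon Mining NL (R1): 30% × 86% × 18% = 4.644% of Highfield Textiles S.p.A.
Aggregating (R2): 3.975% + 4.644% = 8.619%.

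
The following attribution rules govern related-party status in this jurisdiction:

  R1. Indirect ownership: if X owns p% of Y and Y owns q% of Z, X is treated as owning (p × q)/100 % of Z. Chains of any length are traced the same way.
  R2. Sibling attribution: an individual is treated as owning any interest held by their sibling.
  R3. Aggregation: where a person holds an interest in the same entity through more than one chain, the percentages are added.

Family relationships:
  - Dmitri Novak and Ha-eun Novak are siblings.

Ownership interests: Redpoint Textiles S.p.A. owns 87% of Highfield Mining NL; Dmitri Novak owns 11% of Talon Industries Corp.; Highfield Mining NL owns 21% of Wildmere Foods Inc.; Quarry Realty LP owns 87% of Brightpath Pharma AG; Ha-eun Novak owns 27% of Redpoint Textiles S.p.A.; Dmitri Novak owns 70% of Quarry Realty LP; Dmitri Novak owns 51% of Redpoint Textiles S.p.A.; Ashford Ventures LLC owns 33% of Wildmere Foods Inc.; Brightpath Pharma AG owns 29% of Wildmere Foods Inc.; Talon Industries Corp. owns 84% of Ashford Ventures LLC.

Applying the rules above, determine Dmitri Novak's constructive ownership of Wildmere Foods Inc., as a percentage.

34.9608%

By sibling attribution (R2), Dmitri Novak is treated as also owning Ha-eun Novak's interest in Redpoint Textiles S.p.A, giving 51% + 27% = 78%.
Chain via Talon Industries Corp. → Ashford Ventures LLC (R1): 11% × 84% × 33% = 3.0492% of Wildmere Foods Inc.
Chain via Quarry Realty LP → Brightpath Pharma AG (R1): 70% × 87% × 29% = 17.661% of Wildmere Foods Inc.
Chain via Redpoint Textiles S.p.A. → Highfield Mining NL (R1): 78% × 87% × 21% = 14.2506% of Wildmere Foods Inc.
Aggregating (R3): 3.0492% + 17.661% + 14.2506% = 34.9608%.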